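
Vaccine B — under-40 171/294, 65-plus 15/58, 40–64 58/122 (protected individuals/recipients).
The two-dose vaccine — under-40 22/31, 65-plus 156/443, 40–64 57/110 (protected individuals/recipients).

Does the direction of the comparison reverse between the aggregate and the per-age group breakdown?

Under-40: Vaccine B 171/294 = 58.2%, the two-dose vaccine 22/31 = 71.0% → the two-dose vaccine
65-plus: Vaccine B 15/58 = 25.9%, the two-dose vaccine 156/443 = 35.2% → the two-dose vaccine
40–64: Vaccine B 58/122 = 47.5%, the two-dose vaccine 57/110 = 51.8% → the two-dose vaccine
Overall: Vaccine B 244/474 = 51.5%, the two-dose vaccine 235/584 = 40.2% → Vaccine B
The two-dose vaccine wins each age group but Vaccine B wins overall — the comparison reverses. The two-dose vaccine's recipients skew toward 65-plus, which has a lower base rate.

Yes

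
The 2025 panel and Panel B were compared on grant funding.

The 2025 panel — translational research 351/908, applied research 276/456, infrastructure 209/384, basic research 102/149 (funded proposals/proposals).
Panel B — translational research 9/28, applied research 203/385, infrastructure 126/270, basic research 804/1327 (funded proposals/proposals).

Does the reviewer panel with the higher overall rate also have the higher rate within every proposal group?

Translational research: the 2025 panel 351/908 = 38.7%, Panel B 9/28 = 32.1% → the 2025 panel
Applied research: the 2025 panel 276/456 = 60.5%, Panel B 203/385 = 52.7% → the 2025 panel
Infrastructure: the 2025 panel 209/384 = 54.4%, Panel B 126/270 = 46.7% → the 2025 panel
Basic research: the 2025 panel 102/149 = 68.5%, Panel B 804/1327 = 60.6% → the 2025 panel
Overall: the 2025 panel 938/1897 = 49.4%, Panel B 1142/2010 = 56.8% → Panel B
The 2025 panel wins each proposal group but Panel B wins overall — the comparison reverses. The 2025 panel's proposals skew toward translational research, which has a lower base rate.

No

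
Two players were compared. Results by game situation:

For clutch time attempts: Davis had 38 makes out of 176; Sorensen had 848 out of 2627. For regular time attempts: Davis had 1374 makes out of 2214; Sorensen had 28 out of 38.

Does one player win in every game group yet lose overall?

Clutch time: Davis 38/176 = 21.6%, Sorensen 848/2627 = 32.3% → Sorensen
Regular time: Davis 1374/2214 = 62.1%, Sorensen 28/38 = 73.7% → Sorensen
Overall: Davis 1412/2390 = 59.1%, Sorensen 876/2665 = 32.9% → Davis
Sorensen wins each game group but Davis wins overall — the comparison reverses. Sorensen's attempts skew toward clutch time, which has a lower base rate.

Yes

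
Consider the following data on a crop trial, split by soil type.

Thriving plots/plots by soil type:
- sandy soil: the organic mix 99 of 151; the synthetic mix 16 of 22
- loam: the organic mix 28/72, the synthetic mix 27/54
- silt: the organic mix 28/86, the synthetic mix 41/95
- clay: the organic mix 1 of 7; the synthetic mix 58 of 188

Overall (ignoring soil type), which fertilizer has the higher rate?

the organic mix

Sandy soil: the organic mix 99/151 = 65.6%, the synthetic mix 16/22 = 72.7% → the synthetic mix
Loam: the organic mix 28/72 = 38.9%, the synthetic mix 27/54 = 50.0% → the synthetic mix
Silt: the organic mix 28/86 = 32.6%, the synthetic mix 41/95 = 43.2% → the synthetic mix
Clay: the organic mix 1/7 = 14.3%, the synthetic mix 58/188 = 30.9% → the synthetic mix
Overall: the organic mix 156/316 = 49.4%, the synthetic mix 142/359 = 39.6% → the organic mix
(The synthetic mix wins every soil group but the organic mix wins overall — the synthetic mix's plots skew toward the low-rate clay group.)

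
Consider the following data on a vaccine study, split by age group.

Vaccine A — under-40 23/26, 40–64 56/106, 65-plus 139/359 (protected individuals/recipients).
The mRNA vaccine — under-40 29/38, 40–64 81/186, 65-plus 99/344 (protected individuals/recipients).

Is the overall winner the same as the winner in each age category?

Under-40: Vaccine A 23/26 = 88.5%, the mRNA vaccine 29/38 = 76.3% → Vaccine A
40–64: Vaccine A 56/106 = 52.8%, the mRNA vaccine 81/186 = 43.5% → Vaccine A
65-plus: Vaccine A 139/359 = 38.7%, the mRNA vaccine 99/344 = 28.8% → Vaccine A
Overall: Vaccine A 218/491 = 44.4%, the mRNA vaccine 209/568 = 36.8% → Vaccine A
Vaccine A wins overall and in every age group — no reversal.

Yes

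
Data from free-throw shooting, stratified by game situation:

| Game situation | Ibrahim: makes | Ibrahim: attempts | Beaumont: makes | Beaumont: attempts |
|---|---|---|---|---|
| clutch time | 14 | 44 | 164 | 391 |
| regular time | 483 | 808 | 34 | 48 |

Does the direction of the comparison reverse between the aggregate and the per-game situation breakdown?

Yes

Clutch time: Ibrahim 14/44 = 31.8%, Beaumont 164/391 = 41.9% → Beaumont
Regular time: Ibrahim 483/808 = 59.8%, Beaumont 34/48 = 70.8% → Beaumont
Overall: Ibrahim 497/852 = 58.3%, Beaumont 198/439 = 45.1% → Ibrahim
Beaumont wins each game group but Ibrahim wins overall — the comparison reverses. Beaumont's attempts skew toward clutch time, which has a lower base rate.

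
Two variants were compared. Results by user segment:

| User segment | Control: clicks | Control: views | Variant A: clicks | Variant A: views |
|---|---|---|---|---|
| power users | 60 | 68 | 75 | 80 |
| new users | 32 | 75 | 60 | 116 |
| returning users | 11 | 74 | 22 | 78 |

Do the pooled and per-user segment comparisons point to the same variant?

Power users: Control 60/68 = 88.2%, Variant A 75/80 = 93.8% → Variant A
New users: Control 32/75 = 42.7%, Variant A 60/116 = 51.7% → Variant A
Returning users: Control 11/74 = 14.9%, Variant A 22/78 = 28.2% → Variant A
Overall: Control 103/217 = 47.5%, Variant A 157/274 = 57.3% → Variant A
Variant A wins overall and in every user group — no reversal.

Yes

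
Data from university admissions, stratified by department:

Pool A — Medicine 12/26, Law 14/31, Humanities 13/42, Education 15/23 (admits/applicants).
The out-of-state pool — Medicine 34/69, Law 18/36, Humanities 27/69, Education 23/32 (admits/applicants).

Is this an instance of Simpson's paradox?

Medicine: Pool A 12/26 = 46.2%, the out-of-state pool 34/69 = 49.3% → the out-of-state pool
Law: Pool A 14/31 = 45.2%, the out-of-state pool 18/36 = 50.0% → the out-of-state pool
Humanities: Pool A 13/42 = 31.0%, the out-of-state pool 27/69 = 39.1% → the out-of-state pool
Education: Pool A 15/23 = 65.2%, the out-of-state pool 23/32 = 71.9% → the out-of-state pool
Overall: Pool A 54/122 = 44.3%, the out-of-state pool 102/206 = 49.5% → the out-of-state pool
The out-of-state pool wins overall and in every department group — no reversal.

No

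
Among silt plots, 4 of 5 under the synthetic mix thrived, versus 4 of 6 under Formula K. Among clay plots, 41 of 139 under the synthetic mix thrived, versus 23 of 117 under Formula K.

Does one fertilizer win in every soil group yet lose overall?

Silt: the synthetic mix 4/5 = 80.0%, Formula K 4/6 = 66.7% → the synthetic mix
Clay: the synthetic mix 41/139 = 29.5%, Formula K 23/117 = 19.7% → the synthetic mix
Overall: the synthetic mix 45/144 = 31.2%, Formula K 27/123 = 22.0% → the synthetic mix
The synthetic mix wins overall and in every soil group — no reversal.

No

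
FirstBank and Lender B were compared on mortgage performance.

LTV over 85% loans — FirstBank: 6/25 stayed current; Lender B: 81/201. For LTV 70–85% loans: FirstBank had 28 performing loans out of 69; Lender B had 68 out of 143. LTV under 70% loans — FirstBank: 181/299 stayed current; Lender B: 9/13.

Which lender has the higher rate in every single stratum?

LTV over 85%: FirstBank 6/25 = 24.0%, Lender B 81/201 = 40.3% → Lender B
LTV 70–85%: FirstBank 28/69 = 40.6%, Lender B 68/143 = 47.6% → Lender B
LTV under 70%: FirstBank 181/299 = 60.5%, Lender B 9/13 = 69.2% → Lender B
Lender B has the higher rate in all 3 groups.

Lender B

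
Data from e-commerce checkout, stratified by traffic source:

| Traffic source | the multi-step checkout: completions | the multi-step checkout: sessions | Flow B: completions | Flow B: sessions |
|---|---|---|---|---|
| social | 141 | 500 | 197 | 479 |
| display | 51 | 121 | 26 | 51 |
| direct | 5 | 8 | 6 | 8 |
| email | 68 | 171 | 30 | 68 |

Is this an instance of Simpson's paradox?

No

Social: the multi-step checkout 141/500 = 28.2%, Flow B 197/479 = 41.1% → Flow B
Display: the multi-step checkout 51/121 = 42.1%, Flow B 26/51 = 51.0% → Flow B
Direct: the multi-step checkout 5/8 = 62.5%, Flow B 6/8 = 75.0% → Flow B
Email: the multi-step checkout 68/171 = 39.8%, Flow B 30/68 = 44.1% → Flow B
Overall: the multi-step checkout 265/800 = 33.1%, Flow B 259/606 = 42.7% → Flow B
Flow B wins overall and in every traffic group — no reversal.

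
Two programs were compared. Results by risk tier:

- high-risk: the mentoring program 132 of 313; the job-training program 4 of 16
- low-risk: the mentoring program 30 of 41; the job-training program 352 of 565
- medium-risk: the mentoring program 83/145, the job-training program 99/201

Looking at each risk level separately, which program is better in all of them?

High-risk: the mentoring program 132/313 = 42.2%, the job-training program 4/16 = 25.0% → the mentoring program
Low-risk: the mentoring program 30/41 = 73.2%, the job-training program 352/565 = 62.3% → the mentoring program
Medium-risk: the mentoring program 83/145 = 57.2%, the job-training program 99/201 = 49.3% → the mentoring program
The mentoring program has the higher rate in all 3 groups.

the mentoring program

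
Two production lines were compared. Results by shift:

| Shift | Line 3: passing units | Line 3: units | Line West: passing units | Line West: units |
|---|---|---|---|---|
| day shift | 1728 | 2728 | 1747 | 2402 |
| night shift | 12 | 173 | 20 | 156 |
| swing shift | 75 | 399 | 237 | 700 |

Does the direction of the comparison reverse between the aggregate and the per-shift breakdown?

No

Day shift: Line 3 1728/2728 = 63.3%, Line West 1747/2402 = 72.7% → Line West
Night shift: Line 3 12/173 = 6.9%, Line West 20/156 = 12.8% → Line West
Swing shift: Line 3 75/399 = 18.8%, Line West 237/700 = 33.9% → Line West
Overall: Line 3 1815/3300 = 55.0%, Line West 2004/3258 = 61.5% → Line West
Line West wins overall and in every shift group — no reversal.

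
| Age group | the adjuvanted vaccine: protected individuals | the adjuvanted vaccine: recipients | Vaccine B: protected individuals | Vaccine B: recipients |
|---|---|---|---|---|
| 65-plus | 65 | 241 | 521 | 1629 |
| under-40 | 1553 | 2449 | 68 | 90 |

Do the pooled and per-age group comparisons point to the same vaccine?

No

65-plus: the adjuvanted vaccine 65/241 = 27.0%, Vaccine B 521/1629 = 32.0% → Vaccine B
Under-40: the adjuvanted vaccine 1553/2449 = 63.4%, Vaccine B 68/90 = 75.6% → Vaccine B
Overall: the adjuvanted vaccine 1618/2690 = 60.1%, Vaccine B 589/1719 = 34.3% → the adjuvanted vaccine
Vaccine B wins each age group but the adjuvanted vaccine wins overall — the comparison reverses. Vaccine B's recipients skew toward 65-plus, which has a lower base rate.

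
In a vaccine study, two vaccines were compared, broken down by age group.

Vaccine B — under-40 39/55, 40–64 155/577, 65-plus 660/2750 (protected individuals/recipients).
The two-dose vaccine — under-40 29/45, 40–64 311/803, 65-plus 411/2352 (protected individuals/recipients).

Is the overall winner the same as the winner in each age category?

Under-40: Vaccine B 39/55 = 70.9%, the two-dose vaccine 29/45 = 64.4% → Vaccine B
40–64: Vaccine B 155/577 = 26.9%, the two-dose vaccine 311/803 = 38.7% → the two-dose vaccine
65-plus: Vaccine B 660/2750 = 24.0%, the two-dose vaccine 411/2352 = 17.5% → Vaccine B
Overall: Vaccine B 854/3382 = 25.3%, the two-dose vaccine 751/3200 = 23.5% → Vaccine B
Neither sweeps: Vaccine B wins 2 of 3 groups, the two-dose vaccine wins 1. Vaccine B wins overall but not every group — no Simpson reversal.

No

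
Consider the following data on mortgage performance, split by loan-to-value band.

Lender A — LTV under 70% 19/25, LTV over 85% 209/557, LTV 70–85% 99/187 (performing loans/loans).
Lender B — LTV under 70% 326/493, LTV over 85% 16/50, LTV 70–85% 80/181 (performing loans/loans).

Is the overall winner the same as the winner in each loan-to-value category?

No

LTV under 70%: Lender A 19/25 = 76.0%, Lender B 326/493 = 66.1% → Lender A
LTV over 85%: Lender A 209/557 = 37.5%, Lender B 16/50 = 32.0% → Lender A
LTV 70–85%: Lender A 99/187 = 52.9%, Lender B 80/181 = 44.2% → Lender A
Overall: Lender A 327/769 = 42.5%, Lender B 422/724 = 58.3% → Lender B
Lender A wins each loan-to-value group but Lender B wins overall — the comparison reverses. Lender A's loans skew toward LTV over 85%, which has a lower base rate.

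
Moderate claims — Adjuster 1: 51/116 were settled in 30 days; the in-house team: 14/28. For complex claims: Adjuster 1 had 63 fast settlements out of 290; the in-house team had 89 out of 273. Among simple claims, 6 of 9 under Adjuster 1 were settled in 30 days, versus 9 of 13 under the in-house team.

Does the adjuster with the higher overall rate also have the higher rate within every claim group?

Yes

Moderate: Adjuster 1 51/116 = 44.0%, the in-house team 14/28 = 50.0% → the in-house team
Complex: Adjuster 1 63/290 = 21.7%, the in-house team 89/273 = 32.6% → the in-house team
Simple: Adjuster 1 6/9 = 66.7%, the in-house team 9/13 = 69.2% → the in-house team
Overall: Adjuster 1 120/415 = 28.9%, the in-house team 112/314 = 35.7% → the in-house team
The in-house team wins overall and in every claim group — no reversal.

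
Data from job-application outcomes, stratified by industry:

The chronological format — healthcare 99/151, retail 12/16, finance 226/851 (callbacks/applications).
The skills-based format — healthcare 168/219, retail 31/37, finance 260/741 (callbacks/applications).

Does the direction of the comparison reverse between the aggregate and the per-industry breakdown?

Healthcare: the chronological format 99/151 = 65.6%, the skills-based format 168/219 = 76.7% → the skills-based format
Retail: the chronological format 12/16 = 75.0%, the skills-based format 31/37 = 83.8% → the skills-based format
Finance: the chronological format 226/851 = 26.6%, the skills-based format 260/741 = 35.1% → the skills-based format
Overall: the chronological format 337/1018 = 33.1%, the skills-based format 459/997 = 46.0% → the skills-based format
The skills-based format wins overall and in every industry group — no reversal.

No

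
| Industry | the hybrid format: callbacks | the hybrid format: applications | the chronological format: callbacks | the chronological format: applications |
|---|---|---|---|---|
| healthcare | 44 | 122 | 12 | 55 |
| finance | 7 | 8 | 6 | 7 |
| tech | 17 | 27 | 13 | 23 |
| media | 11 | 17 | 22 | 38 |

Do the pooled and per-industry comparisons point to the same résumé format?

Yes

Healthcare: the hybrid format 44/122 = 36.1%, the chronological format 12/55 = 21.8% → the hybrid format
Finance: the hybrid format 7/8 = 87.5%, the chronological format 6/7 = 85.7% → the hybrid format
Tech: the hybrid format 17/27 = 63.0%, the chronological format 13/23 = 56.5% → the hybrid format
Media: the hybrid format 11/17 = 64.7%, the chronological format 22/38 = 57.9% → the hybrid format
Overall: the hybrid format 79/174 = 45.4%, the chronological format 53/123 = 43.1% → the hybrid format
The hybrid format wins overall and in every industry group — no reversal.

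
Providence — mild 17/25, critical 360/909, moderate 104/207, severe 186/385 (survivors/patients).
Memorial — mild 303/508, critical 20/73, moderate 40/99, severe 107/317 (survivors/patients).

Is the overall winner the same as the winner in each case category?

Mild: Providence 17/25 = 68.0%, Memorial 303/508 = 59.6% → Providence
Critical: Providence 360/909 = 39.6%, Memorial 20/73 = 27.4% → Providence
Moderate: Providence 104/207 = 50.2%, Memorial 40/99 = 40.4% → Providence
Severe: Providence 186/385 = 48.3%, Memorial 107/317 = 33.8% → Providence
Overall: Providence 667/1526 = 43.7%, Memorial 470/997 = 47.1% → Memorial
Providence wins each case group but Memorial wins overall — the comparison reverses. Providence's patients skew toward critical, which has a lower base rate.

No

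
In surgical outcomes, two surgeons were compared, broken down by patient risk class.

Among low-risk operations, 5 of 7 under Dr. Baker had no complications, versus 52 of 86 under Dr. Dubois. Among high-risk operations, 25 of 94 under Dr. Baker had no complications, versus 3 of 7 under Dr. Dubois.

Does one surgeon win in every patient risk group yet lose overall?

Low-risk: Dr. Baker 5/7 = 71.4%, Dr. Dubois 52/86 = 60.5% → Dr. Baker
High-risk: Dr. Baker 25/94 = 26.6%, Dr. Dubois 3/7 = 42.9% → Dr. Dubois
Overall: Dr. Baker 30/101 = 29.7%, Dr. Dubois 55/93 = 59.1% → Dr. Dubois
Neither sweeps: Dr. Baker wins 1 of 2 groups, Dr. Dubois wins 1. Dr. Dubois wins overall but not every group — no Simpson reversal.

No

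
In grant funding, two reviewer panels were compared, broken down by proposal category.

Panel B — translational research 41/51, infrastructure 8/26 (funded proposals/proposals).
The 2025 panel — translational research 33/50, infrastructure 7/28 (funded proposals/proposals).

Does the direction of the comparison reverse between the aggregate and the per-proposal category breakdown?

Translational research: Panel B 41/51 = 80.4%, the 2025 panel 33/50 = 66.0% → Panel B
Infrastructure: Panel B 8/26 = 30.8%, the 2025 panel 7/28 = 25.0% → Panel B
Overall: Panel B 49/77 = 63.6%, the 2025 panel 40/78 = 51.3% → Panel B
Panel B wins overall and in every proposal group — no reversal.

No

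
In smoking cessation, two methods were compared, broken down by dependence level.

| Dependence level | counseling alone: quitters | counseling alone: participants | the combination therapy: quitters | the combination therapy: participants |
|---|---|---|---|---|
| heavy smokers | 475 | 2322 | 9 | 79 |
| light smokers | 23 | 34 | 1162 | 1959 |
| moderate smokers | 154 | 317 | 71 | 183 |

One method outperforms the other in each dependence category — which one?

Heavy smokers: counseling alone 475/2322 = 20.5%, the combination therapy 9/79 = 11.4% → counseling alone
Light smokers: counseling alone 23/34 = 67.6%, the combination therapy 1162/1959 = 59.3% → counseling alone
Moderate smokers: counseling alone 154/317 = 48.6%, the combination therapy 71/183 = 38.8% → counseling alone
Counseling alone has the higher rate in all 3 groups.

counseling alone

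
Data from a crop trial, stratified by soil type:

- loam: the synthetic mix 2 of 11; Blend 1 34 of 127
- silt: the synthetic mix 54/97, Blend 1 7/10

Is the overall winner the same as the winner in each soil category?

Loam: the synthetic mix 2/11 = 18.2%, Blend 1 34/127 = 26.8% → Blend 1
Silt: the synthetic mix 54/97 = 55.7%, Blend 1 7/10 = 70.0% → Blend 1
Overall: the synthetic mix 56/108 = 51.9%, Blend 1 41/137 = 29.9% → the synthetic mix
Blend 1 wins each soil group but the synthetic mix wins overall — the comparison reverses. Blend 1's plots skew toward loam, which has a lower base rate.

No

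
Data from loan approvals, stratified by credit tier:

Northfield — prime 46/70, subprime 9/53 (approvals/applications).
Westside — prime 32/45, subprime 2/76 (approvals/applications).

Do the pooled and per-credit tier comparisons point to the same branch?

Prime: Northfield 46/70 = 65.7%, Westside 32/45 = 71.1% → Westside
Subprime: Northfield 9/53 = 17.0%, Westside 2/76 = 2.6% → Northfield
Overall: Northfield 55/123 = 44.7%, Westside 34/121 = 28.1% → Northfield
Neither sweeps: Northfield wins 1 of 2 groups, Westside wins 1. Northfield wins overall but not every group — no Simpson reversal.

No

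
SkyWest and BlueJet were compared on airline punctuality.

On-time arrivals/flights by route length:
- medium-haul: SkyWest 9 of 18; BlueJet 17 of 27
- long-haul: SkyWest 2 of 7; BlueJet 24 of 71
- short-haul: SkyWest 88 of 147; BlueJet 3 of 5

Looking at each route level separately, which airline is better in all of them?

Medium-haul: SkyWest 9/18 = 50.0%, BlueJet 17/27 = 63.0% → BlueJet
Long-haul: SkyWest 2/7 = 28.6%, BlueJet 24/71 = 33.8% → BlueJet
Short-haul: SkyWest 88/147 = 59.9%, BlueJet 3/5 = 60.0% → BlueJet
BlueJet has the higher rate in all 3 groups.

BlueJet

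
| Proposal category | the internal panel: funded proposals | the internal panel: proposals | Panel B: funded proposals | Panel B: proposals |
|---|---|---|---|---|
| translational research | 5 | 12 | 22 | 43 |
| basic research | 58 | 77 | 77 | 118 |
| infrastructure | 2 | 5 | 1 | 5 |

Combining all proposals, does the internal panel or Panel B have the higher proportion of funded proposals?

Translational research: the internal panel 5/12 = 41.7%, Panel B 22/43 = 51.2% → Panel B
Basic research: the internal panel 58/77 = 75.3%, Panel B 77/118 = 65.3% → the internal panel
Infrastructure: the internal panel 2/5 = 40.0%, Panel B 1/5 = 20.0% → the internal panel
Overall: the internal panel 65/94 = 69.1%, Panel B 100/166 = 60.2% → the internal panel
(Neither sweeps every proposal group, but the internal panel has the higher pooled rate.)

the internal panel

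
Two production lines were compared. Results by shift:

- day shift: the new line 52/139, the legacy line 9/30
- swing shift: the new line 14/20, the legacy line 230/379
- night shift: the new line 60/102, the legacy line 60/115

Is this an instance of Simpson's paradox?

Yes

Day shift: the new line 52/139 = 37.4%, the legacy line 9/30 = 30.0% → the new line
Swing shift: the new line 14/20 = 70.0%, the legacy line 230/379 = 60.7% → the new line
Night shift: the new line 60/102 = 58.8%, the legacy line 60/115 = 52.2% → the new line
Overall: the new line 126/261 = 48.3%, the legacy line 299/524 = 57.1% → the legacy line
The new line wins each shift group but the legacy line wins overall — the comparison reverses. The new line's units skew toward day shift, which has a lower base rate.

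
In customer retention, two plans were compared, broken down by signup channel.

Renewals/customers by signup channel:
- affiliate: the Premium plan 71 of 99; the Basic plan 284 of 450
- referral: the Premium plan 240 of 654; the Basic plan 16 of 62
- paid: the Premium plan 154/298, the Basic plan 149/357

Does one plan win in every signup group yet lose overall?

Affiliate: the Premium plan 71/99 = 71.7%, the Basic plan 284/450 = 63.1% → the Premium plan
Referral: the Premium plan 240/654 = 36.7%, the Basic plan 16/62 = 25.8% → the Premium plan
Paid: the Premium plan 154/298 = 51.7%, the Basic plan 149/357 = 41.7% → the Premium plan
Overall: the Premium plan 465/1051 = 44.2%, the Basic plan 449/869 = 51.7% → the Basic plan
The Premium plan wins each signup group but the Basic plan wins overall — the comparison reverses. The Premium plan's customers skew toward referral, which has a lower base rate.

Yes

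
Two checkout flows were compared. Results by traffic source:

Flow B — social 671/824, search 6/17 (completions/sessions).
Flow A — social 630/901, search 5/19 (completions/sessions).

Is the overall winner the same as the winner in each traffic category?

Social: Flow B 671/824 = 81.4%, Flow A 630/901 = 69.9% → Flow B
Search: Flow B 6/17 = 35.3%, Flow A 5/19 = 26.3% → Flow B
Overall: Flow B 677/841 = 80.5%, Flow A 635/920 = 69.0% → Flow B
Flow B wins overall and in every traffic group — no reversal.

Yes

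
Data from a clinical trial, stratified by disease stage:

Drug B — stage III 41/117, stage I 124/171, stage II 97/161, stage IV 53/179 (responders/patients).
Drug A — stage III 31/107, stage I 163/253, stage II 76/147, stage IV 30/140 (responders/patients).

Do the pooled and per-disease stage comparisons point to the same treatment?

Stage III: Drug B 41/117 = 35.0%, Drug A 31/107 = 29.0% → Drug B
Stage I: Drug B 124/171 = 72.5%, Drug A 163/253 = 64.4% → Drug B
Stage II: Drug B 97/161 = 60.2%, Drug A 76/147 = 51.7% → Drug B
Stage IV: Drug B 53/179 = 29.6%, Drug A 30/140 = 21.4% → Drug B
Overall: Drug B 315/628 = 50.2%, Drug A 300/647 = 46.4% → Drug B
Drug B wins overall and in every disease group — no reversal.

Yes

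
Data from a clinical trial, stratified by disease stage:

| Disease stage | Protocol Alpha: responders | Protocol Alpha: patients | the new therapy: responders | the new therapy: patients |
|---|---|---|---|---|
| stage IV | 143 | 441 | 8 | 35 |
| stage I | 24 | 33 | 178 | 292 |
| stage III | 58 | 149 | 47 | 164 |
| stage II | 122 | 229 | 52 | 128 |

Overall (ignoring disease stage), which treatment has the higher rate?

Stage IV: Protocol Alpha 143/441 = 32.4%, the new therapy 8/35 = 22.9% → Protocol Alpha
Stage I: Protocol Alpha 24/33 = 72.7%, the new therapy 178/292 = 61.0% → Protocol Alpha
Stage III: Protocol Alpha 58/149 = 38.9%, the new therapy 47/164 = 28.7% → Protocol Alpha
Stage II: Protocol Alpha 122/229 = 53.3%, the new therapy 52/128 = 40.6% → Protocol Alpha
Overall: Protocol Alpha 347/852 = 40.7%, the new therapy 285/619 = 46.0% → the new therapy
(Protocol Alpha wins every disease group but the new therapy wins overall — Protocol Alpha's patients skew toward the low-rate stage IV group.)

the new therapy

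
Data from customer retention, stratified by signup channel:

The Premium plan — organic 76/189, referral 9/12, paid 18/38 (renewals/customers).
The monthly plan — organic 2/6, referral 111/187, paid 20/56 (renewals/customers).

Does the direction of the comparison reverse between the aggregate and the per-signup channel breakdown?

Yes

Organic: the Premium plan 76/189 = 40.2%, the monthly plan 2/6 = 33.3% → the Premium plan
Referral: the Premium plan 9/12 = 75.0%, the monthly plan 111/187 = 59.4% → the Premium plan
Paid: the Premium plan 18/38 = 47.4%, the monthly plan 20/56 = 35.7% → the Premium plan
Overall: the Premium plan 103/239 = 43.1%, the monthly plan 133/249 = 53.4% → the monthly plan
The Premium plan wins each signup group but the monthly plan wins overall — the comparison reverses. The Premium plan's customers skew toward organic, which has a lower base rate.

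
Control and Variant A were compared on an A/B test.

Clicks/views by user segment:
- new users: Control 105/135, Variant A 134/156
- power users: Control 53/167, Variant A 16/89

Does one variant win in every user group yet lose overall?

No

New users: Control 105/135 = 77.8%, Variant A 134/156 = 85.9% → Variant A
Power users: Control 53/167 = 31.7%, Variant A 16/89 = 18.0% → Control
Overall: Control 158/302 = 52.3%, Variant A 150/245 = 61.2% → Variant A
Neither sweeps: Control wins 1 of 2 groups, Variant A wins 1. Variant A wins overall but not every group — no Simpson reversal.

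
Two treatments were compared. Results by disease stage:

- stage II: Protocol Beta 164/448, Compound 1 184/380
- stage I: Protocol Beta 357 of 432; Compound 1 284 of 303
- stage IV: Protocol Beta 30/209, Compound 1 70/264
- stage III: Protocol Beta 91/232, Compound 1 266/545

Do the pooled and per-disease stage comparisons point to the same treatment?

Yes

Stage II: Protocol Beta 164/448 = 36.6%, Compound 1 184/380 = 48.4% → Compound 1
Stage I: Protocol Beta 357/432 = 82.6%, Compound 1 284/303 = 93.7% → Compound 1
Stage IV: Protocol Beta 30/209 = 14.4%, Compound 1 70/264 = 26.5% → Compound 1
Stage III: Protocol Beta 91/232 = 39.2%, Compound 1 266/545 = 48.8% → Compound 1
Overall: Protocol Beta 642/1321 = 48.6%, Compound 1 804/1492 = 53.9% → Compound 1
Compound 1 wins overall and in every disease group — no reversal.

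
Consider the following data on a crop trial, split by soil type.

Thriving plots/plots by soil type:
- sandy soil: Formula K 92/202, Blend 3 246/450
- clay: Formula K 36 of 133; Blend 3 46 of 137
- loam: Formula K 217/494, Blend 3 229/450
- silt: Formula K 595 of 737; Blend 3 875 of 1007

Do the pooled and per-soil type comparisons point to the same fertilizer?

Sandy soil: Formula K 92/202 = 45.5%, Blend 3 246/450 = 54.7% → Blend 3
Clay: Formula K 36/133 = 27.1%, Blend 3 46/137 = 33.6% → Blend 3
Loam: Formula K 217/494 = 43.9%, Blend 3 229/450 = 50.9% → Blend 3
Silt: Formula K 595/737 = 80.7%, Blend 3 875/1007 = 86.9% → Blend 3
Overall: Formula K 940/1566 = 60.0%, Blend 3 1396/2044 = 68.3% → Blend 3
Blend 3 wins overall and in every soil group — no reversal.

Yes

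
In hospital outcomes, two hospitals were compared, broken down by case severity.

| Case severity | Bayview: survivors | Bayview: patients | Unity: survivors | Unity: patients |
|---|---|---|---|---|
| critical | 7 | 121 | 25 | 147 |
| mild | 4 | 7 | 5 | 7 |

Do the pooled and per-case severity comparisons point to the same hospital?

Critical: Bayview 7/121 = 5.8%, Unity 25/147 = 17.0% → Unity
Mild: Bayview 4/7 = 57.1%, Unity 5/7 = 71.4% → Unity
Overall: Bayview 11/128 = 8.6%, Unity 30/154 = 19.5% → Unity
Unity wins overall and in every case group — no reversal.

Yes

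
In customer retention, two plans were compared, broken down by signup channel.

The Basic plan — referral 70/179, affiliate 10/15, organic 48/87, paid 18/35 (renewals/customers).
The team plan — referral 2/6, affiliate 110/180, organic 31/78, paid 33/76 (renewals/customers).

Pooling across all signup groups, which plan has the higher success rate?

the team plan

Referral: the Basic plan 70/179 = 39.1%, the team plan 2/6 = 33.3% → the Basic plan
Affiliate: the Basic plan 10/15 = 66.7%, the team plan 110/180 = 61.1% → the Basic plan
Organic: the Basic plan 48/87 = 55.2%, the team plan 31/78 = 39.7% → the Basic plan
Paid: the Basic plan 18/35 = 51.4%, the team plan 33/76 = 43.4% → the Basic plan
Overall: the Basic plan 146/316 = 46.2%, the team plan 176/340 = 51.8% → the team plan
(The Basic plan wins every signup group but the team plan wins overall — the Basic plan's customers skew toward the low-rate referral group.)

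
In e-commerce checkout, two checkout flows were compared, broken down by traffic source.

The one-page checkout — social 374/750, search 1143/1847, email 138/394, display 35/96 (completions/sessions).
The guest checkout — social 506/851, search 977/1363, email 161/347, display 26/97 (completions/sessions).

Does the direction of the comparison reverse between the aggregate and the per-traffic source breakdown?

Social: the one-page checkout 374/750 = 49.9%, the guest checkout 506/851 = 59.5% → the guest checkout
Search: the one-page checkout 1143/1847 = 61.9%, the guest checkout 977/1363 = 71.7% → the guest checkout
Email: the one-page checkout 138/394 = 35.0%, the guest checkout 161/347 = 46.4% → the guest checkout
Display: the one-page checkout 35/96 = 36.5%, the guest checkout 26/97 = 26.8% → the one-page checkout
Overall: the one-page checkout 1690/3087 = 54.7%, the guest checkout 1670/2658 = 62.8% → the guest checkout
Neither sweeps: the one-page checkout wins 1 of 4 groups, the guest checkout wins 3. The guest checkout wins overall but not every group — no Simpson reversal.

No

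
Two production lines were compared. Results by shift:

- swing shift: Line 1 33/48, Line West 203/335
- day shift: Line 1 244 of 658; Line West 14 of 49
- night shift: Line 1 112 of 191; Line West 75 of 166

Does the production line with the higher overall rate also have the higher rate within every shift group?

Swing shift: Line 1 33/48 = 68.8%, Line West 203/335 = 60.6% → Line 1
Day shift: Line 1 244/658 = 37.1%, Line West 14/49 = 28.6% → Line 1
Night shift: Line 1 112/191 = 58.6%, Line West 75/166 = 45.2% → Line 1
Overall: Line 1 389/897 = 43.4%, Line West 292/550 = 53.1% → Line West
Line 1 wins each shift group but Line West wins overall — the comparison reverses. Line 1's units skew toward day shift, which has a lower base rate.

No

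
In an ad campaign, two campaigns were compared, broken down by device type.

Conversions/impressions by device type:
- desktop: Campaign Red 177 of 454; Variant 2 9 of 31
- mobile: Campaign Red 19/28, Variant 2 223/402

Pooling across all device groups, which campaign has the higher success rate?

Variant 2

Desktop: Campaign Red 177/454 = 39.0%, Variant 2 9/31 = 29.0% → Campaign Red
Mobile: Campaign Red 19/28 = 67.9%, Variant 2 223/402 = 55.5% → Campaign Red
Overall: Campaign Red 196/482 = 40.7%, Variant 2 232/433 = 53.6% → Variant 2
(Campaign Red wins every device group but Variant 2 wins overall — Campaign Red's impressions skew toward the low-rate desktop group.)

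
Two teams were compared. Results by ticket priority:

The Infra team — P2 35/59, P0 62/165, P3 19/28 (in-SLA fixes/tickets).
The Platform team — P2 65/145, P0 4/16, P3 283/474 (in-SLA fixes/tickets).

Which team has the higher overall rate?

the Platform team

P2: the Infra team 35/59 = 59.3%, the Platform team 65/145 = 44.8% → the Infra team
P0: the Infra team 62/165 = 37.6%, the Platform team 4/16 = 25.0% → the Infra team
P3: the Infra team 19/28 = 67.9%, the Platform team 283/474 = 59.7% → the Infra team
Overall: the Infra team 116/252 = 46.0%, the Platform team 352/635 = 55.4% → the Platform team
(The Infra team wins every ticket group but the Platform team wins overall — the Infra team's tickets skew toward the low-rate P0 group.)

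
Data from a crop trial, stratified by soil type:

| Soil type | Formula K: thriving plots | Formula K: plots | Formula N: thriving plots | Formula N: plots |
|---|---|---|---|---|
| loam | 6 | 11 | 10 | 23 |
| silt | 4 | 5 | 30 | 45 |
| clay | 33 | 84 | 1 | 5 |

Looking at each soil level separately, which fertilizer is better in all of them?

Formula K

Loam: Formula K 6/11 = 54.5%, Formula N 10/23 = 43.5% → Formula K
Silt: Formula K 4/5 = 80.0%, Formula N 30/45 = 66.7% → Formula K
Clay: Formula K 33/84 = 39.3%, Formula N 1/5 = 20.0% → Formula K
Formula K has the higher rate in all 3 groups.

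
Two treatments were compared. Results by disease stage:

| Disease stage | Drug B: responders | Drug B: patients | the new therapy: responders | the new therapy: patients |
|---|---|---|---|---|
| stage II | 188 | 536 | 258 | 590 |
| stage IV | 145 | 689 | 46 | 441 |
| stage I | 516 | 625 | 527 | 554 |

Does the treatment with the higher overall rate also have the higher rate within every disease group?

Stage II: Drug B 188/536 = 35.1%, the new therapy 258/590 = 43.7% → the new therapy
Stage IV: Drug B 145/689 = 21.0%, the new therapy 46/441 = 10.4% → Drug B
Stage I: Drug B 516/625 = 82.6%, the new therapy 527/554 = 95.1% → the new therapy
Overall: Drug B 849/1850 = 45.9%, the new therapy 831/1585 = 52.4% → the new therapy
Neither sweeps: Drug B wins 1 of 3 groups, the new therapy wins 2. The new therapy wins overall but not every group — no Simpson reversal.

No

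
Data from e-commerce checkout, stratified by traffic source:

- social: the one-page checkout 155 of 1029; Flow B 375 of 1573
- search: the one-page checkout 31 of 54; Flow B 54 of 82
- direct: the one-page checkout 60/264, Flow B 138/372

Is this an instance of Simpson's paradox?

Social: the one-page checkout 155/1029 = 15.1%, Flow B 375/1573 = 23.8% → Flow B
Search: the one-page checkout 31/54 = 57.4%, Flow B 54/82 = 65.9% → Flow B
Direct: the one-page checkout 60/264 = 22.7%, Flow B 138/372 = 37.1% → Flow B
Overall: the one-page checkout 246/1347 = 18.3%, Flow B 567/2027 = 28.0% → Flow B
Flow B wins overall and in every traffic group — no reversal.

No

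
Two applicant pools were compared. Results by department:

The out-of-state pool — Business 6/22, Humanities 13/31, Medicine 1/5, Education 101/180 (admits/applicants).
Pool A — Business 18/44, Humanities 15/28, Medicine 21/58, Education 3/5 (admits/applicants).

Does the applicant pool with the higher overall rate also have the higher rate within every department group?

Business: the out-of-state pool 6/22 = 27.3%, Pool A 18/44 = 40.9% → Pool A
Humanities: the out-of-state pool 13/31 = 41.9%, Pool A 15/28 = 53.6% → Pool A
Medicine: the out-of-state pool 1/5 = 20.0%, Pool A 21/58 = 36.2% → Pool A
Education: the out-of-state pool 101/180 = 56.1%, Pool A 3/5 = 60.0% → Pool A
Overall: the out-of-state pool 121/238 = 50.8%, Pool A 57/135 = 42.2% → the out-of-state pool
Pool A wins each department group but the out-of-state pool wins overall — the comparison reverses. Pool A's applicants skew toward Medicine, which has a lower base rate.

No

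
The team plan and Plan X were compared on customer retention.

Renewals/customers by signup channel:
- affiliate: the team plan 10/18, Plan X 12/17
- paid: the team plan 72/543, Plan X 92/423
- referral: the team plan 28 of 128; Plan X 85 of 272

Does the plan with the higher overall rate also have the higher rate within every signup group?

Yes

Affiliate: the team plan 10/18 = 55.6%, Plan X 12/17 = 70.6% → Plan X
Paid: the team plan 72/543 = 13.3%, Plan X 92/423 = 21.7% → Plan X
Referral: the team plan 28/128 = 21.9%, Plan X 85/272 = 31.2% → Plan X
Overall: the team plan 110/689 = 16.0%, Plan X 189/712 = 26.5% → Plan X
Plan X wins overall and in every signup group — no reversal.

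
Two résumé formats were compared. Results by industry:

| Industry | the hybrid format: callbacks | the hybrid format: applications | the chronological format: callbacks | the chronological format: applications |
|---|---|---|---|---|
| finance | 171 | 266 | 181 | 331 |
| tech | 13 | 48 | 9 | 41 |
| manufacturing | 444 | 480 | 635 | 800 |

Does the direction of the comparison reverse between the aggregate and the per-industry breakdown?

No

Finance: the hybrid format 171/266 = 64.3%, the chronological format 181/331 = 54.7% → the hybrid format
Tech: the hybrid format 13/48 = 27.1%, the chronological format 9/41 = 22.0% → the hybrid format
Manufacturing: the hybrid format 444/480 = 92.5%, the chronological format 635/800 = 79.4% → the hybrid format
Overall: the hybrid format 628/794 = 79.1%, the chronological format 825/1172 = 70.4% → the hybrid format
The hybrid format wins overall and in every industry group — no reversal.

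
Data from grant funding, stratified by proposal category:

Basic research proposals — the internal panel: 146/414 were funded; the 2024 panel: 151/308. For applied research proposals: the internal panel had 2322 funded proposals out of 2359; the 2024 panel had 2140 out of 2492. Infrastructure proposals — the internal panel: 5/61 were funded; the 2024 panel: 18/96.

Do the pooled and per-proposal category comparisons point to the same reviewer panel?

Basic research: the internal panel 146/414 = 35.3%, the 2024 panel 151/308 = 49.0% → the 2024 panel
Applied research: the internal panel 2322/2359 = 98.4%, the 2024 panel 2140/2492 = 85.9% → the internal panel
Infrastructure: the internal panel 5/61 = 8.2%, the 2024 panel 18/96 = 18.8% → the 2024 panel
Overall: the internal panel 2473/2834 = 87.3%, the 2024 panel 2309/2896 = 79.7% → the internal panel
Neither sweeps: the internal panel wins 1 of 3 groups, the 2024 panel wins 2. The internal panel wins overall but not every group — no Simpson reversal.

No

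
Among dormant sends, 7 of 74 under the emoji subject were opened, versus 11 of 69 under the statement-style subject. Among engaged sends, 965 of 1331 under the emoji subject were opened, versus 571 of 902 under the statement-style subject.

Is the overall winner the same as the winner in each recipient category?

Dormant: the emoji subject 7/74 = 9.5%, the statement-style subject 11/69 = 15.9% → the statement-style subject
Engaged: the emoji subject 965/1331 = 72.5%, the statement-style subject 571/902 = 63.3% → the emoji subject
Overall: the emoji subject 972/1405 = 69.2%, the statement-style subject 582/971 = 59.9% → the emoji subject
Neither sweeps: the emoji subject wins 1 of 2 groups, the statement-style subject wins 1. The emoji subject wins overall but not every group — no Simpson reversal.

No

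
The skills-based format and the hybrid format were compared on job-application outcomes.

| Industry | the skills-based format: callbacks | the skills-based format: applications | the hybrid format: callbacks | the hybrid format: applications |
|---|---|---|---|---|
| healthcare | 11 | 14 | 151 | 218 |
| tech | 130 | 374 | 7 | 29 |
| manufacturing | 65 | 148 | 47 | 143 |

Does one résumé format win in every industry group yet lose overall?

Healthcare: the skills-based format 11/14 = 78.6%, the hybrid format 151/218 = 69.3% → the skills-based format
Tech: the skills-based format 130/374 = 34.8%, the hybrid format 7/29 = 24.1% → the skills-based format
Manufacturing: the skills-based format 65/148 = 43.9%, the hybrid format 47/143 = 32.9% → the skills-based format
Overall: the skills-based format 206/536 = 38.4%, the hybrid format 205/390 = 52.6% → the hybrid format
The skills-based format wins each industry group but the hybrid format wins overall — the comparison reverses. The skills-based format's applications skew toward tech, which has a lower base rate.

Yes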